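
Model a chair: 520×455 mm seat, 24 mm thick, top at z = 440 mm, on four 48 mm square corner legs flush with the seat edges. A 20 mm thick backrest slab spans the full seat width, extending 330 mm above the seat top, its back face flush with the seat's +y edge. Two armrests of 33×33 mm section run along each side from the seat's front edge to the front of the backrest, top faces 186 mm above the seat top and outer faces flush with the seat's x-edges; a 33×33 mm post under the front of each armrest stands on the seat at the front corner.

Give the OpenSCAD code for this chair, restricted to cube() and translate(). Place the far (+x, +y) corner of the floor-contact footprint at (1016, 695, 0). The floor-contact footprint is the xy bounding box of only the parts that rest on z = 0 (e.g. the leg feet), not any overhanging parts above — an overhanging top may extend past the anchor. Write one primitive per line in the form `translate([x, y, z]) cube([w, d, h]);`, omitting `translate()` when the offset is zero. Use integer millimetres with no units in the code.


translate([496, 240, 416]) cube([520, 455, 24]);
translate([496, 240, 0]) cube([48, 48, 416]);
translate([968, 240, 0]) cube([48, 48, 416]);
translate([496, 647, 0]) cube([48, 48, 416]);
translate([968, 647, 0]) cube([48, 48, 416]);
translate([496, 675, 440]) cube([520, 20, 330]);
translate([496, 240, 593]) cube([33, 435, 33]);
translate([983, 240, 593]) cube([33, 435, 33]);
translate([496, 240, 440]) cube([33, 33, 153]);
translate([983, 240, 440]) cube([33, 33, 153]);


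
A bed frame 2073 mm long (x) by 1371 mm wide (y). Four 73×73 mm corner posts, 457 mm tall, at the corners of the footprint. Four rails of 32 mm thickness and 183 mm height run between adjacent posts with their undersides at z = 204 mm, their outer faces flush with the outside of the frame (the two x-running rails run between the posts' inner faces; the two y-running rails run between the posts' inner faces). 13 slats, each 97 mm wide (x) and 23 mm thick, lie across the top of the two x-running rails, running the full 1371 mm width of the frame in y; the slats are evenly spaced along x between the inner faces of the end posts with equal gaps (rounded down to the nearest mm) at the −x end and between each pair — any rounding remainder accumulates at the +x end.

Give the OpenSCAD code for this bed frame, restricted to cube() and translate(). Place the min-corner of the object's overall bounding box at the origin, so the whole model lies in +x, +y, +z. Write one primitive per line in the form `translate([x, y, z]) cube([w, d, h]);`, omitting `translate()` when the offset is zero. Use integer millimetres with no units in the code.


// slat z = rail_z + rail_h = 204 + 183 = 387
// slat gap = ⌊(1927 − 13·97) / 14⌋ = 47
cube([73, 73, 457]);
translate([0, 1298, 0]) cube([73, 73, 457]);
translate([2000, 0, 0]) cube([73, 73, 457]);
translate([2000, 1298, 0]) cube([73, 73, 457]);
translate([73, 0, 204]) cube([1927, 32, 183]);
translate([73, 1339, 204]) cube([1927, 32, 183]);
translate([0, 73, 204]) cube([32, 1225, 183]);
translate([2041, 73, 204]) cube([32, 1225, 183]);
translate([120, 0, 387]) cube([97, 1371, 23]);
translate([264, 0, 387]) cube([97, 1371, 23]);
translate([408, 0, 387]) cube([97, 1371, 23]);
translate([552, 0, 387]) cube([97, 1371, 23]);
translate([696, 0, 387]) cube([97, 1371, 23]);
translate([840, 0, 387]) cube([97, 1371, 23]);
translate([984, 0, 387]) cube([97, 1371, 23]);
translate([1128, 0, 387]) cube([97, 1371, 23]);
translate([1272, 0, 387]) cube([97, 1371, 23]);
translate([1416, 0, 387]) cube([97, 1371, 23]);
translate([1560, 0, 387]) cube([97, 1371, 23]);
translate([1704, 0, 387]) cube([97, 1371, 23]);
translate([1848, 0, 387]) cube([97, 1371, 23]);


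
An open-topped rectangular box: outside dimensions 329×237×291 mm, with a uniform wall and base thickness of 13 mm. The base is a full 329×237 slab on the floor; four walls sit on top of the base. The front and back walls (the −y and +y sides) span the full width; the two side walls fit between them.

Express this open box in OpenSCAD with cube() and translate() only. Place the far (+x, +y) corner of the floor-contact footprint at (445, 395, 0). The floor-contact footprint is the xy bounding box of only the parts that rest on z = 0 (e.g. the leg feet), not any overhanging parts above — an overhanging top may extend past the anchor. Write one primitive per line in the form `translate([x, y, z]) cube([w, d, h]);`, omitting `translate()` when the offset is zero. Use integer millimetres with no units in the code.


translate([116, 158, 0]) cube([329, 237, 13]);
translate([116, 158, 13]) cube([329, 13, 278]);
translate([116, 382, 13]) cube([329, 13, 278]);
translate([116, 171, 13]) cube([13, 211, 278]);
translate([432, 171, 13]) cube([13, 211, 278]);


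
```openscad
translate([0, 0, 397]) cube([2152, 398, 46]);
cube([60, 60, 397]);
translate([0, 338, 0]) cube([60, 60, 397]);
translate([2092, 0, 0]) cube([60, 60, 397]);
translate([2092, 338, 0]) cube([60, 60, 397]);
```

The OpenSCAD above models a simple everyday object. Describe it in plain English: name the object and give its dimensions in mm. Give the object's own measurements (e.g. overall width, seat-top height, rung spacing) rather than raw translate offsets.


A long wooden bench with a 2152 mm (x) × 398 mm (y) seat, 46 mm thick, its top surface 443 mm above the floor. Four 60 mm square legs at the seat corners, flush with the edges, run from z = 0 to the seat underside.


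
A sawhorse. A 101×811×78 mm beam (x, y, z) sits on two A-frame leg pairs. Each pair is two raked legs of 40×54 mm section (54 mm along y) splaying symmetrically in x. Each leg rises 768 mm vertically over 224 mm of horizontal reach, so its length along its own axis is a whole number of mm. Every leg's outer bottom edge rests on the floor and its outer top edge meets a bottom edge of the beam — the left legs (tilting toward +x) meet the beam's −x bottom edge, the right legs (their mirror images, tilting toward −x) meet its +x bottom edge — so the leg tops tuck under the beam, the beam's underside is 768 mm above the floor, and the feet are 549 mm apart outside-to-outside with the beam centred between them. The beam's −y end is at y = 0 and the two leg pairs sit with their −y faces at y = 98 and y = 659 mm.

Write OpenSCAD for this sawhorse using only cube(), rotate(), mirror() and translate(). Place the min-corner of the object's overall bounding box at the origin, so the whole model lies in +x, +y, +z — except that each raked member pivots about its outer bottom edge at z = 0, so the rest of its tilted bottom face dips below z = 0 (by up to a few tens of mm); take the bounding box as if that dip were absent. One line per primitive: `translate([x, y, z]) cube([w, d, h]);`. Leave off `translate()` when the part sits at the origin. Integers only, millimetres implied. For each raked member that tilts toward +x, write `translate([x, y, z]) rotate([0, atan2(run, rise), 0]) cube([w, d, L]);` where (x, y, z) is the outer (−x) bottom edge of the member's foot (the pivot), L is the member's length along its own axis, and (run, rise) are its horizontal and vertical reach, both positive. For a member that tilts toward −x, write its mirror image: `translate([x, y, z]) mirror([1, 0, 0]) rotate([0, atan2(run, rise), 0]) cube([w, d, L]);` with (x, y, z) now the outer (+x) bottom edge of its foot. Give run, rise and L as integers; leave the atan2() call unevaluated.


translate([224, 0, 768]) cube([101, 811, 78]);
translate([0, 98, 0]) rotate([0, atan2(224, 768), 0]) cube([40, 54, 800]);
translate([549, 98, 0]) mirror([1, 0, 0]) rotate([0, atan2(224, 768), 0]) cube([40, 54, 800]);
translate([0, 659, 0]) rotate([0, atan2(224, 768), 0]) cube([40, 54, 800]);
translate([549, 659, 0]) mirror([1, 0, 0]) rotate([0, atan2(224, 768), 0]) cube([40, 54, 800]);


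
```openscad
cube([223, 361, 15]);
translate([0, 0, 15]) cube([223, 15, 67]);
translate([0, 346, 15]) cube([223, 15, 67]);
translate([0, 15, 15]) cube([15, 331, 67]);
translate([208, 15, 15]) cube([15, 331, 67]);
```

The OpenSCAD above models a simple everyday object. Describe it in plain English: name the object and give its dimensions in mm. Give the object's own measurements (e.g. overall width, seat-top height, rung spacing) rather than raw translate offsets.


An open-topped rectangular box: outside dimensions 223×361×82 mm, with a uniform wall and base thickness of 15 mm. The base is a full 223×361 slab on the floor; four walls sit on top of the base. The front and back walls (the −y and +y sides) span the full width; the two side walls fit between them.


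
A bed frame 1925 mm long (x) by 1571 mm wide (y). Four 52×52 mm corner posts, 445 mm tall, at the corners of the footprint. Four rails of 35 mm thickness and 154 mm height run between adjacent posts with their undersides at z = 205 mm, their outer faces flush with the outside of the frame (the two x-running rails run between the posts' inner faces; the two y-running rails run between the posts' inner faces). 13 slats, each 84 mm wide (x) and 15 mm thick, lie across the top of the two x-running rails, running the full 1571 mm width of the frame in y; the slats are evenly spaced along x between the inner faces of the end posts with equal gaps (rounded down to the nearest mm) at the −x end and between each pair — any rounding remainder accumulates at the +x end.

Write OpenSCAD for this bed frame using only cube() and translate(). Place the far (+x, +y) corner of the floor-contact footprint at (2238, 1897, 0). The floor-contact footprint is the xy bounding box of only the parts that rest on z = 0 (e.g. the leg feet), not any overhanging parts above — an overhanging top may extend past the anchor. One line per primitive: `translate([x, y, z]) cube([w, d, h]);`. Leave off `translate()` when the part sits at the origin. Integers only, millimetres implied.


translate([313, 326, 0]) cube([52, 52, 445]);
translate([313, 1845, 0]) cube([52, 52, 445]);
translate([2186, 326, 0]) cube([52, 52, 445]);
translate([2186, 1845, 0]) cube([52, 52, 445]);
translate([365, 326, 205]) cube([1821, 35, 154]);
translate([365, 1862, 205]) cube([1821, 35, 154]);
translate([313, 378, 205]) cube([35, 1467, 154]);
translate([2203, 378, 205]) cube([35, 1467, 154]);
translate([417, 326, 359]) cube([84, 1571, 15]);
translate([553, 326, 359]) cube([84, 1571, 15]);
translate([689, 326, 359]) cube([84, 1571, 15]);
translate([825, 326, 359]) cube([84, 1571, 15]);
translate([961, 326, 359]) cube([84, 1571, 15]);
translate([1097, 326, 359]) cube([84, 1571, 15]);
translate([1233, 326, 359]) cube([84, 1571, 15]);
translate([1369, 326, 359]) cube([84, 1571, 15]);
translate([1505, 326, 359]) cube([84, 1571, 15]);
translate([1641, 326, 359]) cube([84, 1571, 15]);
translate([1777, 326, 359]) cube([84, 1571, 15]);
translate([1913, 326, 359]) cube([84, 1571, 15]);
translate([2049, 326, 359]) cube([84, 1571, 15]);


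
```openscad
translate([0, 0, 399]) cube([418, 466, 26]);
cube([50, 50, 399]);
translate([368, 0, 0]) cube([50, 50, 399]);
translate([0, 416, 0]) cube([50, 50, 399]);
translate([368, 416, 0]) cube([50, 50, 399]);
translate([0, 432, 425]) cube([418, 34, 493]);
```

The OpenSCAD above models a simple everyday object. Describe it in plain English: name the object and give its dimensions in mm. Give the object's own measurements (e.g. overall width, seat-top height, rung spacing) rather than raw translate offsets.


A chair. The seat is a 418×466×26 mm slab with its top at z = 425 mm, on four 50×50 mm corner legs (flush with the seat edges, standing on z = 0). A flat backrest 34 mm thick, 493 mm tall, spans the full seat width and rises from the seat top along its +y edge, rear face flush with the rear of the seat.


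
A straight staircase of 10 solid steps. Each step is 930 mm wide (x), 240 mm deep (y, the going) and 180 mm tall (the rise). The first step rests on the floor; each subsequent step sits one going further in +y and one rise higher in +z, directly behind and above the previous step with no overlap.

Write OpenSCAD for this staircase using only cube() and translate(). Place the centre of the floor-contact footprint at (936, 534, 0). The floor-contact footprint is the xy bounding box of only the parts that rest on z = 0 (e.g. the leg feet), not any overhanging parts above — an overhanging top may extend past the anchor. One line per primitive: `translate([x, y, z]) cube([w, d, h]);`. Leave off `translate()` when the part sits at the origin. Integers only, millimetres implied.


translate([471, 414, 0]) cube([930, 240, 180]);
translate([471, 654, 180]) cube([930, 240, 180]);
translate([471, 894, 360]) cube([930, 240, 180]);
translate([471, 1134, 540]) cube([930, 240, 180]);
translate([471, 1374, 720]) cube([930, 240, 180]);
translate([471, 1614, 900]) cube([930, 240, 180]);
translate([471, 1854, 1080]) cube([930, 240, 180]);
translate([471, 2094, 1260]) cube([930, 240, 180]);
translate([471, 2334, 1440]) cube([930, 240, 180]);
translate([471, 2574, 1620]) cube([930, 240, 180]);


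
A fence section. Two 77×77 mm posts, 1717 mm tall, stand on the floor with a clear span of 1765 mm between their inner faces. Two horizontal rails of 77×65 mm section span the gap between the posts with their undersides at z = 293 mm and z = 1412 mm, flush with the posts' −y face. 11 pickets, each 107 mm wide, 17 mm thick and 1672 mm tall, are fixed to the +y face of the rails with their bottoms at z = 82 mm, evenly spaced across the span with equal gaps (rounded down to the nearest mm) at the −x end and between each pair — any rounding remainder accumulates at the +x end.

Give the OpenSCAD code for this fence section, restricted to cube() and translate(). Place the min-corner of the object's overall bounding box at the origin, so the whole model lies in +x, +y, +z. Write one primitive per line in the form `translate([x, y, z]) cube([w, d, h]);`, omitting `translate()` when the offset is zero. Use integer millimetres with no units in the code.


cube([77, 77, 1717]);
translate([1842, 0, 0]) cube([77, 77, 1717]);
translate([77, 0, 293]) cube([1765, 77, 65]);
translate([77, 0, 1412]) cube([1765, 77, 65]);
translate([126, 77, 82]) cube([107, 17, 1672]);
translate([282, 77, 82]) cube([107, 17, 1672]);
translate([438, 77, 82]) cube([107, 17, 1672]);
translate([594, 77, 82]) cube([107, 17, 1672]);
translate([750, 77, 82]) cube([107, 17, 1672]);
translate([906, 77, 82]) cube([107, 17, 1672]);
translate([1062, 77, 82]) cube([107, 17, 1672]);
translate([1218, 77, 82]) cube([107, 17, 1672]);
translate([1374, 77, 82]) cube([107, 17, 1672]);
translate([1530, 77, 82]) cube([107, 17, 1672]);
translate([1686, 77, 82]) cube([107, 17, 1672]);


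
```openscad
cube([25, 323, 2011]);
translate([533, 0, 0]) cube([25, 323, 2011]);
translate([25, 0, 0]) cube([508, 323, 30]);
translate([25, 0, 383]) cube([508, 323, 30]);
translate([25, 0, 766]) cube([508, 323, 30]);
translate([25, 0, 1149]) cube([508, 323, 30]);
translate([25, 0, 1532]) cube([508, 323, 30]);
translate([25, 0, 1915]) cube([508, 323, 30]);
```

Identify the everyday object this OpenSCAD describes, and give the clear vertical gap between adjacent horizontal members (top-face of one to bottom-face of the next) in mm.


A bookshelf. The clear shelf gap is 353 mm.

Two tall side panels with 6 horizontal boards between them — a bookshelf. The first two shelf undersides are at z = 0 and z = 383; with shelf thickness 30, the clear gap is 383 − 0 − 30 = 353 mm.


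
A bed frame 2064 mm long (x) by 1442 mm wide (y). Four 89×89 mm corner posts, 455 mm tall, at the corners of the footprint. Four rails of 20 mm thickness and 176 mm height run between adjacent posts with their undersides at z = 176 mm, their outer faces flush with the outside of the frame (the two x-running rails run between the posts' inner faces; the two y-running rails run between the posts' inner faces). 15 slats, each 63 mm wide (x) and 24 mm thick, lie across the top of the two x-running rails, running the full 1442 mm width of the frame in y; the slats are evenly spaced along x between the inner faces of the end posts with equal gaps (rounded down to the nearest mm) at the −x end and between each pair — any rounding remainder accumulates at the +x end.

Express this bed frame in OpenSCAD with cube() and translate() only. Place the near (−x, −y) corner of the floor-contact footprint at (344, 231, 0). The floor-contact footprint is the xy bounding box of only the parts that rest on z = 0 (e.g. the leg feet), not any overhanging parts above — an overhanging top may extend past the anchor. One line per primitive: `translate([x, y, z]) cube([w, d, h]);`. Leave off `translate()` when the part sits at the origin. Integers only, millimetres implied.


// slat z = rail_z + rail_h = 176 + 176 = 352
// slat gap = ⌊(1886 − 15·63) / 16⌋ = 58
translate([344, 231, 0]) cube([89, 89, 455]);
translate([344, 1584, 0]) cube([89, 89, 455]);
translate([2319, 231, 0]) cube([89, 89, 455]);
translate([2319, 1584, 0]) cube([89, 89, 455]);
translate([433, 231, 176]) cube([1886, 20, 176]);
translate([433, 1653, 176]) cube([1886, 20, 176]);
translate([344, 320, 176]) cube([20, 1264, 176]);
translate([2388, 320, 176]) cube([20, 1264, 176]);
translate([491, 231, 352]) cube([63, 1442, 24]);
translate([612, 231, 352]) cube([63, 1442, 24]);
translate([733, 231, 352]) cube([63, 1442, 24]);
translate([854, 231, 352]) cube([63, 1442, 24]);
translate([975, 231, 352]) cube([63, 1442, 24]);
translate([1096, 231, 352]) cube([63, 1442, 24]);
translate([1217, 231, 352]) cube([63, 1442, 24]);
translate([1338, 231, 352]) cube([63, 1442, 24]);
translate([1459, 231, 352]) cube([63, 1442, 24]);
translate([1580, 231, 352]) cube([63, 1442, 24]);
translate([1701, 231, 352]) cube([63, 1442, 24]);
translate([1822, 231, 352]) cube([63, 1442, 24]);
translate([1943, 231, 352]) cube([63, 1442, 24]);
translate([2064, 231, 352]) cube([63, 1442, 24]);
translate([2185, 231, 352]) cube([63, 1442, 24]);


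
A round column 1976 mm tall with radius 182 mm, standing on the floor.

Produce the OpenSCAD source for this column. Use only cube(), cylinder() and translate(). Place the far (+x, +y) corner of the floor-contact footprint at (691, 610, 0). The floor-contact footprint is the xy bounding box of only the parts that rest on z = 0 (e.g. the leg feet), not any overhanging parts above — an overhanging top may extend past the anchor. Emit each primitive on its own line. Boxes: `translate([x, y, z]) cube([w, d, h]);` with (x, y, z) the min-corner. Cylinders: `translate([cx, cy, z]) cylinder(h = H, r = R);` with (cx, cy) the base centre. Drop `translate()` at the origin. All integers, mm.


translate([509, 428, 0]) cylinder(h = 1976, r = 182);


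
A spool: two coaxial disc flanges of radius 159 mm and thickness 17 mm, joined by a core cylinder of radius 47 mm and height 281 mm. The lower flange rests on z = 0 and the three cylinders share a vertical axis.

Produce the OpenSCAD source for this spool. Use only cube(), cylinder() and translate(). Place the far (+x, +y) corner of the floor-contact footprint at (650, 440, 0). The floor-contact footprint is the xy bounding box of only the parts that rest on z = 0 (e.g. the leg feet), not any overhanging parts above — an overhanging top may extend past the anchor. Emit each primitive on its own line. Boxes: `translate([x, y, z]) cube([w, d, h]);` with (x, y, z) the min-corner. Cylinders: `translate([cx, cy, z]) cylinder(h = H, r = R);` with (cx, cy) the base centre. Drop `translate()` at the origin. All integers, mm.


translate([491, 281, 0]) cylinder(h = 17, r = 159);
translate([491, 281, 17]) cylinder(h = 281, r = 47);
translate([491, 281, 298]) cylinder(h = 17, r = 159);


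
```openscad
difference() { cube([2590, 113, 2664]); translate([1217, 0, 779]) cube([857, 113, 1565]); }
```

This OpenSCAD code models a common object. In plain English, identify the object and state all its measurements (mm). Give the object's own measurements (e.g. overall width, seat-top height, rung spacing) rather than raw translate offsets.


A wall 2590 mm long (x), 113 mm thick (y), 2664 mm tall, with a rectangular window opening cut through it. The opening is 857 mm wide and 1565 mm tall; its sill is at z = 779 mm and its near (−x) edge is 1217 mm from the wall's −x end. The opening passes through the full wall thickness.


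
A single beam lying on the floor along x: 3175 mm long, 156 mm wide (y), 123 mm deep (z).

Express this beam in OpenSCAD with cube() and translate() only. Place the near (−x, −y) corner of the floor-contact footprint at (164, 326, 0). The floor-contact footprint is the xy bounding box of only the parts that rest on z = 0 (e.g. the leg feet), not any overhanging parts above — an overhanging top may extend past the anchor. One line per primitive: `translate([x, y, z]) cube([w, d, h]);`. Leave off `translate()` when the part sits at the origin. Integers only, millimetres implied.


translate([164, 326, 0]) cube([3175, 156, 123]);


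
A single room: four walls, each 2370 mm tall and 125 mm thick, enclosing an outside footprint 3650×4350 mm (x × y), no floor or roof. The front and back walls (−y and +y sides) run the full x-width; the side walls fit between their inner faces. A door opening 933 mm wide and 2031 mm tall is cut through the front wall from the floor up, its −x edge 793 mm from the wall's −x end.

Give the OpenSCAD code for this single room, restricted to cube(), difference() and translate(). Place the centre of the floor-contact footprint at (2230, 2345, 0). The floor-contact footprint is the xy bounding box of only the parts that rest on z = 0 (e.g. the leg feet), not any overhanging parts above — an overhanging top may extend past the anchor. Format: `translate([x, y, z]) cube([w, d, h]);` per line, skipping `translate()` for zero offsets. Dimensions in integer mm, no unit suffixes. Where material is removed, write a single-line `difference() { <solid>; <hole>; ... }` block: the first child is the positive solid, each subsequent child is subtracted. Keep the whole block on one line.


difference() { translate([405, 170, 0]) cube([3650, 125, 2370]); translate([1198, 170, 0]) cube([933, 125, 2031]); }
translate([405, 4395, 0]) cube([3650, 125, 2370]);
translate([405, 295, 0]) cube([125, 4100, 2370]);
translate([3930, 295, 0]) cube([125, 4100, 2370]);


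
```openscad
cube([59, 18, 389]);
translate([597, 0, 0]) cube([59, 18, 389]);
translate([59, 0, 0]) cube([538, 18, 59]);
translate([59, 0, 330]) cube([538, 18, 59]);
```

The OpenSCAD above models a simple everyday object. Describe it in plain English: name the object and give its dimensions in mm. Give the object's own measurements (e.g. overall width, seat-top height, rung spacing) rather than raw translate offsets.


A rectangular picture frame lying in the x–z plane (depth along y). The opening is 538 mm wide (x) by 271 mm tall (z), surrounded by a border 59 mm wide on all four sides. The frame is 18 mm deep and is made of two full-height vertical stiles with two horizontal rails fitted between them.


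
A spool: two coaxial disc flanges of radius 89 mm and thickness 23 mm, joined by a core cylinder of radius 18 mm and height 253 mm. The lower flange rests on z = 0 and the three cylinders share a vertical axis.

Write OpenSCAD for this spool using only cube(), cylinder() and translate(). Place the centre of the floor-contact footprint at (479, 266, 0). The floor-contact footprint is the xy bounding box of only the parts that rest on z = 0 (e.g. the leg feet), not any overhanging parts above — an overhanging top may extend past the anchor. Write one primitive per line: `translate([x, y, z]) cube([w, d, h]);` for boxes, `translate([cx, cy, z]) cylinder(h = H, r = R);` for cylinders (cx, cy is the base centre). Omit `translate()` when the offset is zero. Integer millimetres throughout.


translate([479, 266, 0]) cylinder(h = 23, r = 89);
translate([479, 266, 23]) cylinder(h = 253, r = 18);
translate([479, 266, 276]) cylinder(h = 23, r = 89);


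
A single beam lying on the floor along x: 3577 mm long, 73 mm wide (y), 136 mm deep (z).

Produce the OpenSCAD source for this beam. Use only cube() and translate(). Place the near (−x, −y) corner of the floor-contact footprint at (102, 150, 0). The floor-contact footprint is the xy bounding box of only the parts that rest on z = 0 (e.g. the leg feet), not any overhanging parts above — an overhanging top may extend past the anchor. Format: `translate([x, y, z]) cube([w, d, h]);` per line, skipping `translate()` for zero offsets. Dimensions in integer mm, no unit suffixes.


translate([102, 150, 0]) cube([3577, 73, 136]);


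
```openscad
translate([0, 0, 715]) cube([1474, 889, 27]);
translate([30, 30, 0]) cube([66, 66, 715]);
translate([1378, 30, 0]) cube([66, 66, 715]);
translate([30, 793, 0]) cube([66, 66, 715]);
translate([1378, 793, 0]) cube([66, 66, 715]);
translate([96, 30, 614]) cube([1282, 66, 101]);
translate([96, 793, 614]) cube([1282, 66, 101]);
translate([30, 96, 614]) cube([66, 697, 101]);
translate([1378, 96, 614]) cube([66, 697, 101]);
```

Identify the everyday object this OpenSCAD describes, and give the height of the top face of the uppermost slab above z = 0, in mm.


A table. The table height is 742 mm.

A 1474×889×27 slab sits at z = 715 on four 66 mm square posts — a table. The top surface is at 715 + 27 = 742 mm.


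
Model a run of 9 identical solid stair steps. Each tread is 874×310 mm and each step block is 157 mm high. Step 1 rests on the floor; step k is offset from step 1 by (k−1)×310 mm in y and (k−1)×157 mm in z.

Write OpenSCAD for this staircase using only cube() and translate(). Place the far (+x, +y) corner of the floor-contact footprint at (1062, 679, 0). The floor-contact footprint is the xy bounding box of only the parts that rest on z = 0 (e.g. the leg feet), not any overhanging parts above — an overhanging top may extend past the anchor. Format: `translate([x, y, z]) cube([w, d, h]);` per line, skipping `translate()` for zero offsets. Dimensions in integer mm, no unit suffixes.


translate([188, 369, 0]) cube([874, 310, 157]);
translate([188, 679, 157]) cube([874, 310, 157]);
translate([188, 989, 314]) cube([874, 310, 157]);
translate([188, 1299, 471]) cube([874, 310, 157]);
translate([188, 1609, 628]) cube([874, 310, 157]);
translate([188, 1919, 785]) cube([874, 310, 157]);
translate([188, 2229, 942]) cube([874, 310, 157]);
translate([188, 2539, 1099]) cube([874, 310, 157]);
translate([188, 2849, 1256]) cube([874, 310, 157]);


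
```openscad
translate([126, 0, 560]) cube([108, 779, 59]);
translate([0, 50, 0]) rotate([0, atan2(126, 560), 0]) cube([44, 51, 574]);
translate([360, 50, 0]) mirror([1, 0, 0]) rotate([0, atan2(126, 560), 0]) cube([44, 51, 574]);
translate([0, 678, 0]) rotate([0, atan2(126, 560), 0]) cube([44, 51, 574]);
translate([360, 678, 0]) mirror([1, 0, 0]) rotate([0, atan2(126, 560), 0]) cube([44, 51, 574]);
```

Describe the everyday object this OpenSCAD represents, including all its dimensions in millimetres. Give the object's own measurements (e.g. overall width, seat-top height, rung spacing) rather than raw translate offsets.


A sawhorse. A 108×779×59 mm beam (x, y, z) sits on two A-frame leg pairs. Each pair is two raked legs of 44×51 mm section (51 mm along y) splaying symmetrically in x. Each leg rises 560 mm vertically over 126 mm of horizontal reach and is 574 mm long along its own axis. Every leg's outer bottom edge rests on the floor and its outer top edge meets a bottom edge of the beam — the left legs (tilting toward +x) meet the beam's −x bottom edge, the right legs (their mirror images, tilting toward −x) meet its +x bottom edge — so the leg tops tuck under the beam, the beam's underside is 560 mm above the floor, and the feet are 360 mm apart outside-to-outside with the beam centred between them. The two leg pairs are set in 50 mm from either end of the beam.


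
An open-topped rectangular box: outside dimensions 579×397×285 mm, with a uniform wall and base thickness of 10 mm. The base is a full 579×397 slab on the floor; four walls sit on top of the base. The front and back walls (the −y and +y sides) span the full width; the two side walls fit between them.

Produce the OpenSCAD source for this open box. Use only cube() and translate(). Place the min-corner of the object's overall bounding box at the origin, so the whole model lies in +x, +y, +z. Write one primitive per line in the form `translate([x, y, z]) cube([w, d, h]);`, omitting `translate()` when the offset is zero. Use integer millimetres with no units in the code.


cube([579, 397, 10]);
translate([0, 0, 10]) cube([579, 10, 275]);
translate([0, 387, 10]) cube([579, 10, 275]);
translate([0, 10, 10]) cube([10, 377, 275]);
translate([569, 10, 10]) cube([10, 377, 275]);


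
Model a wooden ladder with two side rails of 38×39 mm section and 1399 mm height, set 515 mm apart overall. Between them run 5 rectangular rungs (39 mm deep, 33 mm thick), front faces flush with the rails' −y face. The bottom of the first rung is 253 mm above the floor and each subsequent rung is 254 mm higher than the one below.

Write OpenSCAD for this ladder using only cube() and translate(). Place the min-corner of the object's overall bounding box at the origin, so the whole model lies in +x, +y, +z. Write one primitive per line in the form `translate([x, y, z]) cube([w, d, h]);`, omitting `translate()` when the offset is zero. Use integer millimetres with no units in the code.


cube([38, 39, 1399]);
translate([477, 0, 0]) cube([38, 39, 1399]);
translate([38, 0, 253]) cube([439, 39, 33]);
translate([38, 0, 507]) cube([439, 39, 33]);
translate([38, 0, 761]) cube([439, 39, 33]);
translate([38, 0, 1015]) cube([439, 39, 33]);
translate([38, 0, 1269]) cube([439, 39, 33]);


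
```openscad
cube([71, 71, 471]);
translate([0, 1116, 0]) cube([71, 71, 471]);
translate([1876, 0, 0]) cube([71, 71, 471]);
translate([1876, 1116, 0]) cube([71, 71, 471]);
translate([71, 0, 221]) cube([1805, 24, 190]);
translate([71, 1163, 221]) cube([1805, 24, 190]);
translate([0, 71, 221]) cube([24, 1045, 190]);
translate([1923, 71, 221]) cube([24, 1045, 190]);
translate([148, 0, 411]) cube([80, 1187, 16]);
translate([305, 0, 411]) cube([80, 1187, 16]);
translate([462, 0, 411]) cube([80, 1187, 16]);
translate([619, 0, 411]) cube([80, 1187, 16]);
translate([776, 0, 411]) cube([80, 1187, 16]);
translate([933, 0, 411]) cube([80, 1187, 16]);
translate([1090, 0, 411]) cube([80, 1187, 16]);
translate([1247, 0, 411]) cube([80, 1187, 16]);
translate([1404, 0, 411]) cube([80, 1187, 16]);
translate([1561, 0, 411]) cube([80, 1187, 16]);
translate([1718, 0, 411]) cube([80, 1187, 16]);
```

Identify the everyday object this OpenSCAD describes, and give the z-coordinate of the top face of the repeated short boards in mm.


A bed frame. The slat-top height is 427 mm.

Four posts, four rails, and a row of slats — a bed frame. Slats sit on the rails at z = 221 + 190 = 411; with slat thickness 16, the top is 427 mm.


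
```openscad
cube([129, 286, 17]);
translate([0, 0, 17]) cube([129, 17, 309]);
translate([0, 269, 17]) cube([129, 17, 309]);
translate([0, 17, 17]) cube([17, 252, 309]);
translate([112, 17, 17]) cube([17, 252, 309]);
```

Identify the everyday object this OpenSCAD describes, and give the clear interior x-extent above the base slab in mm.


An open box. The internal width is 95 mm.

A 129×286 base slab with four walls standing on it — an open box. The base is 129 mm wide and the walls are 17 mm thick, so the internal width is 129 − 2 × 17 = 95 mm.


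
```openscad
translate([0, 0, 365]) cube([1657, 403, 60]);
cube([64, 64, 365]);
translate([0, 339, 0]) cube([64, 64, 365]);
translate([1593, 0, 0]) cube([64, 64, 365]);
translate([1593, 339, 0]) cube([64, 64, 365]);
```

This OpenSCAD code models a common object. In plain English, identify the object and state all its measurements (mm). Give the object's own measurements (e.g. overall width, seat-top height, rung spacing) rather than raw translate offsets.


A bench: a 1657×403 mm seat slab, 60 mm thick, top at z = 425 mm, on four 64×64 mm square legs flush with the seat corners and standing on z = 0.


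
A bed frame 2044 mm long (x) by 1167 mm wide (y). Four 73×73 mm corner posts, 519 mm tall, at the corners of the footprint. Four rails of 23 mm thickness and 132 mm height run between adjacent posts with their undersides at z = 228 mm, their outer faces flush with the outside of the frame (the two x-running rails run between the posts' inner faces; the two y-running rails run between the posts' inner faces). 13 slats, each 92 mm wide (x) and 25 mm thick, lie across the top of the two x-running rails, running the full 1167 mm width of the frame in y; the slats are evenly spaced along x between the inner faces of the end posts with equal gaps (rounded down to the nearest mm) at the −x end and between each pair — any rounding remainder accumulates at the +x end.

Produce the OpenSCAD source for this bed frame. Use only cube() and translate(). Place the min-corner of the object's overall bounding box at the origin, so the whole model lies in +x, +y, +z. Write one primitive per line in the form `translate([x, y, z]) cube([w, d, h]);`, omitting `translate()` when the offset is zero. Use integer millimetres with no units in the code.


cube([73, 73, 519]);
translate([0, 1094, 0]) cube([73, 73, 519]);
translate([1971, 0, 0]) cube([73, 73, 519]);
translate([1971, 1094, 0]) cube([73, 73, 519]);
translate([73, 0, 228]) cube([1898, 23, 132]);
translate([73, 1144, 228]) cube([1898, 23, 132]);
translate([0, 73, 228]) cube([23, 1021, 132]);
translate([2021, 73, 228]) cube([23, 1021, 132]);
translate([123, 0, 360]) cube([92, 1167, 25]);
translate([265, 0, 360]) cube([92, 1167, 25]);
translate([407, 0, 360]) cube([92, 1167, 25]);
translate([549, 0, 360]) cube([92, 1167, 25]);
translate([691, 0, 360]) cube([92, 1167, 25]);
translate([833, 0, 360]) cube([92, 1167, 25]);
translate([975, 0, 360]) cube([92, 1167, 25]);
translate([1117, 0, 360]) cube([92, 1167, 25]);
translate([1259, 0, 360]) cube([92, 1167, 25]);
translate([1401, 0, 360]) cube([92, 1167, 25]);
translate([1543, 0, 360]) cube([92, 1167, 25]);
translate([1685, 0, 360]) cube([92, 1167, 25]);
translate([1827, 0, 360]) cube([92, 1167, 25]);


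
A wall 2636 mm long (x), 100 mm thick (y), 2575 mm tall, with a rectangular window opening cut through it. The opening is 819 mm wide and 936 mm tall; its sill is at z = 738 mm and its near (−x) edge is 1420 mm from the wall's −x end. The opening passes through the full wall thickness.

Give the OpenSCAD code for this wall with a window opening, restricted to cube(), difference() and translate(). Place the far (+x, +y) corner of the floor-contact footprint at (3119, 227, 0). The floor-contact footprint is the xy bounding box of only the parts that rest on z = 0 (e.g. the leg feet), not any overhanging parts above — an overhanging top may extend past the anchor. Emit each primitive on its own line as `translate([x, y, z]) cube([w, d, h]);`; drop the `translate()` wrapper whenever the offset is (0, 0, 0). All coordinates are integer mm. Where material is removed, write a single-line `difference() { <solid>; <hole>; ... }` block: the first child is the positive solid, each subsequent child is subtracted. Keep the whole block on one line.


difference() { translate([483, 127, 0]) cube([2636, 100, 2575]); translate([1903, 127, 738]) cube([819, 100, 936]); }


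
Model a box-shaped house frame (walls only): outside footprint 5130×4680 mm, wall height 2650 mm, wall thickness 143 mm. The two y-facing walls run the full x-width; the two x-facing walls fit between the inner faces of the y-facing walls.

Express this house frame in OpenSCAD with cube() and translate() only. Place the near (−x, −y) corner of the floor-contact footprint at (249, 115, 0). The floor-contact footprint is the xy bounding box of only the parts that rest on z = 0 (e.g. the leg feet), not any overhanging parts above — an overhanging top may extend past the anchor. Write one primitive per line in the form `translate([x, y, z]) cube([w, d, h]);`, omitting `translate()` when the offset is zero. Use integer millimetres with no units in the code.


translate([249, 115, 0]) cube([5130, 143, 2650]);
translate([249, 4652, 0]) cube([5130, 143, 2650]);
translate([249, 258, 0]) cube([143, 4394, 2650]);
translate([5236, 258, 0]) cube([143, 4394, 2650]);


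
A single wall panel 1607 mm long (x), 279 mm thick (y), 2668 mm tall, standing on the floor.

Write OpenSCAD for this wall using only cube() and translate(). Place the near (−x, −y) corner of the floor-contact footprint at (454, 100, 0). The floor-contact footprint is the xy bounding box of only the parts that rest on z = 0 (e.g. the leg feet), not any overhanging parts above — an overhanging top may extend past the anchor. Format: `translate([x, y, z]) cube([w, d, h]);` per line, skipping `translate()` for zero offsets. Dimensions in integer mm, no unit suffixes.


translate([454, 100, 0]) cube([1607, 279, 2668]);


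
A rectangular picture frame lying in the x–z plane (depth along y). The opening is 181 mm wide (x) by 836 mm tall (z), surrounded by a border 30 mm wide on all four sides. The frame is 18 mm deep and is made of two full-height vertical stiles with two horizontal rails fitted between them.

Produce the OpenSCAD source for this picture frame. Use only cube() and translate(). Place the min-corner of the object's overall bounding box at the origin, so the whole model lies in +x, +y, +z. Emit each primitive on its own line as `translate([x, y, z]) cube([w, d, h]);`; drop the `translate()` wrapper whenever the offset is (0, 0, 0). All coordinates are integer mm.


cube([30, 18, 896]);
translate([211, 0, 0]) cube([30, 18, 896]);
translate([30, 0, 0]) cube([181, 18, 30]);
translate([30, 0, 866]) cube([181, 18, 30]);


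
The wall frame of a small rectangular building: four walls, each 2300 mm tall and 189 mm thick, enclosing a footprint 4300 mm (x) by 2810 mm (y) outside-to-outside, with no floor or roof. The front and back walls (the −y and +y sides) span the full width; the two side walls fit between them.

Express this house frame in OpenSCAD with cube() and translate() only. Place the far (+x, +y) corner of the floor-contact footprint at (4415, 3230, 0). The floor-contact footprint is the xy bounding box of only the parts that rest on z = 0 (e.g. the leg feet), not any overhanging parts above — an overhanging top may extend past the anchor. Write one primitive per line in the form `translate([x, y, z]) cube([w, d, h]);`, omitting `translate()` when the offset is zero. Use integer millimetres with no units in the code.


translate([115, 420, 0]) cube([4300, 189, 2300]);
translate([115, 3041, 0]) cube([4300, 189, 2300]);
translate([115, 609, 0]) cube([189, 2432, 2300]);
translate([4226, 609, 0]) cube([189, 2432, 2300]);


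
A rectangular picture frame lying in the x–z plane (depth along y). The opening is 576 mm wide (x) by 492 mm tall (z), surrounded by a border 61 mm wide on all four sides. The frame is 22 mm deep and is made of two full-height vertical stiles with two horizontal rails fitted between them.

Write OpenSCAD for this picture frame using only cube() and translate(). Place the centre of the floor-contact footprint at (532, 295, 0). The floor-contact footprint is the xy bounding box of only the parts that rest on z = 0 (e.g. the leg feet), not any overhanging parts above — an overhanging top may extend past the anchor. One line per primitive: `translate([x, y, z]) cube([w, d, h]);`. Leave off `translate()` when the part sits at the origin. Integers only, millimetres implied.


translate([183, 284, 0]) cube([61, 22, 614]);
translate([820, 284, 0]) cube([61, 22, 614]);
translate([244, 284, 0]) cube([576, 22, 61]);
translate([244, 284, 553]) cube([576, 22, 61]);


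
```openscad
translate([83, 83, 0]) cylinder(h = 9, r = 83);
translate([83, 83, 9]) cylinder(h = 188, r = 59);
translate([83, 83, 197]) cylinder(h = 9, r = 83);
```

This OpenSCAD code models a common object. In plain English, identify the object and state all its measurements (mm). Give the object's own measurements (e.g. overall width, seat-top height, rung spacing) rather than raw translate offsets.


A spool: two coaxial disc flanges of radius 83 mm and thickness 9 mm, joined by a core cylinder of radius 59 mm and height 188 mm. The lower flange rests on z = 0 and the three cylinders share a vertical axis.
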